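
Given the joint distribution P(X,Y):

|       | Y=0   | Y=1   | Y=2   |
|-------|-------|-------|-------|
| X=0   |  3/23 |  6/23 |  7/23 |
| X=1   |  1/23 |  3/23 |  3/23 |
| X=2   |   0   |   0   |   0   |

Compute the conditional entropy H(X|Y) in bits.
0.8836 bits

H(X|Y) = H(X,Y) - H(Y)

H(X,Y) = -Σ_{x,y} P(x,y) log₂ P(x,y). Per-cell terms -P(x,y)·log₂P(x,y):
  X=0: 0.3833, 0.5057, 0.5223
  X=1: 0.1967, 0.3833, 0.3833
  X=2: 0.0000, 0.0000, 0.0000
  (cells with P = 0 contribute 0)
Sum of the 9 terms: H(X,Y) = 2.3746 bits

Marginal of Y (column sums):
  P(Y=0) = 3/23 + 1/23 + 0 = 4/23
  P(Y=1) = 6/23 + 3/23 + 0 = 9/23
  P(Y=2) = 7/23 + 3/23 + 0 = 10/23
H(Y) = -[(4/23)·log₂(4/23) + (9/23)·log₂(9/23) + (10/23)·log₂(10/23)]
  = 0.4389 + 0.5297 + 0.5224 = 1.4910 bits

H(X|Y) = H(X,Y) - H(Y) = 2.3746 - 1.4910 = 0.8836 bits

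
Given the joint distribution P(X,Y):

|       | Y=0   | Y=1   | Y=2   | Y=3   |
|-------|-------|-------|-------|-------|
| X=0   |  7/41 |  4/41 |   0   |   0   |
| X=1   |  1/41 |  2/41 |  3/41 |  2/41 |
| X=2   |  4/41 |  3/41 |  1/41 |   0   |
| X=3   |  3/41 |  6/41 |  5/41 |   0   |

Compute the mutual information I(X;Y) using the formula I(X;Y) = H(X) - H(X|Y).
0.3318 bits

I(X;Y) = H(X) - H(X|Y)

Marginal of X (row sums):
  P(X=0) = 7/41 + 4/41 + 0 + 0 = 11/41
  P(X=1) = 1/41 + 2/41 + 3/41 + 2/41 = 8/41
  P(X=2) = 4/41 + 3/41 + 1/41 + 0 = 8/41
  P(X=3) = 3/41 + 6/41 + 5/41 + 0 = 14/41
H(X) = -[(11/41)·log₂(11/41) + (8/41)·log₂(8/41) + (8/41)·log₂(8/41) + (14/41)·log₂(14/41)]
  = 0.50925 + 0.46001 + 0.46001 + 0.52934 = 1.95861 bits

Marginal of Y (column sums):
  P(Y=0) = 7/41 + 1/41 + 4/41 + 3/41 = 15/41
  P(Y=1) = 4/41 + 2/41 + 3/41 + 6/41 = 15/41
  P(Y=2) = 0 + 3/41 + 1/41 + 5/41 = 9/41
  P(Y=3) = 0 + 2/41 + 0 + 0 = 2/41
H(X|Y) = Σ_y P(y)·H(X|Y=y):
  Y=0: P(Y=0) = 15/41, P(X|Y=0) = (7/15, 1/15, 4/15, 1/5) → H(X|Y=0) = 1.74647
  Y=1: P(Y=1) = 15/41, P(X|Y=1) = (4/15, 2/15, 1/5, 2/5) → H(X|Y=1) = 1.88925
  Y=2: P(Y=2) = 9/41, P(X|Y=2) = (0, 1/3, 1/9, 5/9) → H(X|Y=2) = 1.35164
  Y=3: P(Y=3) = 2/41, P(X|Y=3) = (0, 1, 0, 0) → H(X|Y=3) = 0.00000
H(X|Y) = (15/41)·1.74647 + (15/41)·1.88925 + (9/41)·1.35164 + (2/41)·0.00000 = 1.62684 bits

I(X;Y) = H(X) - H(X|Y) = 1.95861 - 1.62684 = 0.3318 bits

Cross-check via I(X;Y) = H(X) + H(Y) - H(X,Y): computing H(Y) from the column sums and H(X,Y) from the 16 cells in the same way gives H(Y) = 1.75423 bits and H(X,Y) = 3.38107 bits, so
I(X;Y) = 1.95861 + 1.75423 - 3.38107 = 0.3318 bits ✓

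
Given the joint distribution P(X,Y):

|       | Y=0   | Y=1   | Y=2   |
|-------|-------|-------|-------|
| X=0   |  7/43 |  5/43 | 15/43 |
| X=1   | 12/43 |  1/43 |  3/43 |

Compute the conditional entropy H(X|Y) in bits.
0.7823 bits

H(X|Y) = H(X,Y) - H(Y)

H(X,Y) = -Σ_{x,y} P(x,y) log₂ P(x,y). Per-cell terms -P(x,y)·log₂P(x,y):
  X=0: 0.426334, 0.360969, 0.530014
  X=1: 0.513852, 0.126192, 0.267998
Sum of the 6 terms: H(X,Y) = 2.22536 bits

Marginal of Y (column sums):
  P(Y=0) = 7/43 + 12/43 = 19/43
  P(Y=1) = 5/43 + 1/43 = 6/43
  P(Y=2) = 15/43 + 3/43 = 18/43
H(Y) = -[(19/43)·log₂(19/43) + (6/43)·log₂(6/43) + (18/43)·log₂(18/43)]
  = 0.520661 + 0.396461 + 0.525910 = 1.44303 bits

H(X|Y) = H(X,Y) - H(Y) = 2.22536 - 1.44303 = 0.7823 bits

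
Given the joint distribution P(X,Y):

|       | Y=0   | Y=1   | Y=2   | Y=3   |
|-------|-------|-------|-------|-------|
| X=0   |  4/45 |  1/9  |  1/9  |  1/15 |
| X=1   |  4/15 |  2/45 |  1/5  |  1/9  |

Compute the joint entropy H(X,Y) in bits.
2.8000 bits

H(X,Y) = -Σ_{x,y} P(x,y) log₂ P(x,y). Per-cell terms -P(x,y)·log₂P(x,y):
  X=0: 0.3104, 0.3522, 0.3522, 0.2605
  X=1: 0.5085, 0.1996, 0.4644, 0.3522
Sum of the 8 terms: H(X,Y) = 2.8000 bits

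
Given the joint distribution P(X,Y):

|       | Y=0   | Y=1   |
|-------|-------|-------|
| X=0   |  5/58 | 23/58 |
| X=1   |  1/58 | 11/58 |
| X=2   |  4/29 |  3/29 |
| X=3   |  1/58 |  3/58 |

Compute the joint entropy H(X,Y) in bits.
2.4447 bits

H(X,Y) = -Σ_{x,y} P(x,y) log₂ P(x,y). Per-cell terms -P(x,y)·log₂P(x,y):
  X=0: 0.3048, 0.5292
  X=1: 0.1010, 0.4549
  X=2: 0.3942, 0.3386
  X=3: 0.1010, 0.2210
Sum of the 8 terms: H(X,Y) = 2.4447 bits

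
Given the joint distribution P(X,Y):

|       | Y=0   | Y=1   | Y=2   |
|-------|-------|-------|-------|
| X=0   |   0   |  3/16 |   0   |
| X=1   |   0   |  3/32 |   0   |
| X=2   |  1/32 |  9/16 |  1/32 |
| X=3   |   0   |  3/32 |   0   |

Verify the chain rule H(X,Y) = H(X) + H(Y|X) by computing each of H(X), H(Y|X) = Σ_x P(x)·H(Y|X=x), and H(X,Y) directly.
H(X) = 1.5169 bits, H(Y|X) = 0.3556 bits, H(X,Y) = 1.8726 bits

Marginal of X (row sums):
  P(X=0) = 0 + 3/16 + 0 = 3/16
  P(X=1) = 0 + 3/32 + 0 = 3/32
  P(X=2) = 1/32 + 9/16 + 1/32 = 5/8
  P(X=3) = 0 + 3/32 + 0 = 3/32
H(X) = -[(3/16)·log₂(3/16) + (3/32)·log₂(3/32) + (5/8)·log₂(5/8) + (3/32)·log₂(3/32)]
  = 0.45282 + 0.32016 + 0.42379 + 0.32016 = 1.5169 bits

H(Y|X) = Σ_x P(x)·H(Y|X=x):
  X=0: P(X=0) = 3/16, P(Y|X=0) = (0, 1, 0) → H(Y|X=0) = 0.00000
  X=1: P(X=1) = 3/32, P(Y|X=1) = (0, 1, 0) → H(Y|X=1) = 0.00000
  X=2: P(X=2) = 5/8, P(Y|X=2) = (1/20, 9/10, 1/20) → H(Y|X=2) = 0.56900
  X=3: P(X=3) = 3/32, P(Y|X=3) = (0, 1, 0) → H(Y|X=3) = 0.00000
H(Y|X) = (3/16)·0.00000 + (3/32)·0.00000 + (5/8)·0.56900 + (3/32)·0.00000 = 0.3556 bits

H(X,Y) = -Σ_{x,y} P(x,y) log₂ P(x,y). Per-cell terms -P(x,y)·log₂P(x,y):
  X=0: 0.00000, 0.45282, 0.00000
  X=1: 0.00000, 0.32016, 0.00000
  X=2: 0.15625, 0.46692, 0.15625
  X=3: 0.00000, 0.32016, 0.00000
  (cells with P = 0 contribute 0)
Sum of the 12 terms: H(X,Y) = 1.8726 bits

Chain rule check:
  H(X) + H(Y|X) = 1.5169 + 0.3556 = 1.8725 bits
  H(X,Y) = 1.8726 bits
✓ Chain rule verified (Δ = 0.0001 is 4-dp rounding noise: each of the three values was rounded independently).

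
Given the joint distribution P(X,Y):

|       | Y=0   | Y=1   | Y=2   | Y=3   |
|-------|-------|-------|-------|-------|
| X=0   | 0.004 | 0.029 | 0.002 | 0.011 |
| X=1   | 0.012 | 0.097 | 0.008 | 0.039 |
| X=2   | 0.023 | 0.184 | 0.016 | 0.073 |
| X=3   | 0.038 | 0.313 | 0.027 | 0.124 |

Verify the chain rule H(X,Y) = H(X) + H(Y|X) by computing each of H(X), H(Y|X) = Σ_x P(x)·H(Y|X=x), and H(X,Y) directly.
H(X) = 1.6415 bits, H(Y|X) = 1.4329 bits, H(X,Y) = 3.0744 bits

Marginal of X (row sums):
  P(X=0) = 0.004 + 0.029 + 0.002 + 0.011 = 0.046
  P(X=1) = 0.012 + 0.097 + 0.008 + 0.039 = 0.156
  P(X=2) = 0.023 + 0.184 + 0.016 + 0.073 = 0.296
  P(X=3) = 0.038 + 0.313 + 0.027 + 0.124 = 0.502
H(X) = -[0.046·log₂(0.046) + 0.156·log₂(0.156) + 0.296·log₂(0.296) + 0.502·log₂(0.502)]
  = 0.20434 + 0.41814 + 0.51987 + 0.49911 = 1.6415 bits

H(Y|X) = Σ_x P(x)·H(Y|X=x):
  X=0: P(X=0) = 0.046, P(Y|X=0) = (2/23, 29/46, 1/23, 11/46) → H(Y|X=0) = 1.41628
  X=1: P(X=1) = 0.156, P(Y|X=1) = (1/13, 97/156, 2/39, 1/4) → H(Y|X=1) = 1.43065
  X=2: P(X=2) = 0.296, P(Y|X=2) = (23/296, 23/37, 2/37, 73/296) → H(Y|X=2) = 1.43839
  X=3: P(X=3) = 0.502, P(Y|X=3) = (19/251, 313/502, 27/502, 62/251) → H(Y|X=3) = 1.43190
H(Y|X) = 0.046·1.41628 + 0.156·1.43065 + 0.296·1.43839 + 0.502·1.43190 = 1.4329 bits

H(X,Y) = -Σ_{x,y} P(x,y) log₂ P(x,y). Per-cell terms -P(x,y)·log₂P(x,y):
  X=0: 0.03186, 0.14813, 0.01793, 0.07157
  X=1: 0.07657, 0.32649, 0.05573, 0.18253
  X=2: 0.12517, 0.44937, 0.09545, 0.27565
  X=3: 0.17928, 0.52451, 0.14069, 0.37344
Sum of the 16 terms: H(X,Y) = 3.0744 bits

Chain rule check:
  H(X) + H(Y|X) = 1.6415 + 1.4329 = 3.0744 bits
  H(X,Y) = 3.0744 bits
✓ Chain rule verified.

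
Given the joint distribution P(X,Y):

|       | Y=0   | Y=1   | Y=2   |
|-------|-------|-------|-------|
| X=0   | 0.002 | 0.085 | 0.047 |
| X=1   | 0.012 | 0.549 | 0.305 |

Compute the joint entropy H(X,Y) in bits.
1.6016 bits

H(X,Y) = -Σ_{x,y} P(x,y) log₂ P(x,y). Per-cell terms -P(x,y)·log₂P(x,y):
  X=0: 0.0179, 0.3023, 0.2073
  X=1: 0.0766, 0.4750, 0.5225
Sum of the 6 terms: H(X,Y) = 1.6016 bits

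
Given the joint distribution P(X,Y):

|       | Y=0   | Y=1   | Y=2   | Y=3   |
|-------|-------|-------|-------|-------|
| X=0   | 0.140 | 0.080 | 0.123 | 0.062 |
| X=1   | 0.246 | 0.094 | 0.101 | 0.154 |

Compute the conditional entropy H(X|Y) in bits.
0.9472 bits

H(X|Y) = H(X,Y) - H(Y)

H(X,Y) = -Σ_{x,y} P(x,y) log₂ P(x,y). Per-cell terms -P(x,y)·log₂P(x,y):
  X=0: 0.39711, 0.29151, 0.37186, 0.24872
  X=1: 0.49772, 0.32065, 0.33406, 0.41565
Sum of the 8 terms: H(X,Y) = 2.8773 bits

Marginal of Y (column sums):
  P(Y=0) = 0.140 + 0.246 = 0.386
  P(Y=1) = 0.080 + 0.094 = 0.174
  P(Y=2) = 0.123 + 0.101 = 0.224
  P(Y=3) = 0.062 + 0.154 = 0.216
H(Y) = -[0.386·log₂(0.386) + 0.174·log₂(0.174) + 0.224·log₂(0.224) + 0.216·log₂(0.216)]
  = 0.53010 + 0.43897 + 0.48349 + 0.47755 = 1.9301 bits

H(X|Y) = H(X,Y) - H(Y) = 2.8773 - 1.9301 = 0.9472 bits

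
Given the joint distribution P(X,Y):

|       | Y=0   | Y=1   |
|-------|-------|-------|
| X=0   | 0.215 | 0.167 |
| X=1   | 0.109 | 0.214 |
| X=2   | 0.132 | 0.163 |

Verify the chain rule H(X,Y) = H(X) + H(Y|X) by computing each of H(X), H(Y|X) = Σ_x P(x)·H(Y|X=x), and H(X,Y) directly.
H(X) = 1.5765 bits, H(Y|X) = 0.9682 bits, H(X,Y) = 2.5447 bits

Marginal of X (row sums):
  P(X=0) = 0.215 + 0.167 = 0.382
  P(X=1) = 0.109 + 0.214 = 0.323
  P(X=2) = 0.132 + 0.163 = 0.295
H(X) = -[0.382·log₂(0.382) + 0.323·log₂(0.323) + 0.295·log₂(0.295)]
  = 0.53035 + 0.52662 + 0.51956 = 1.5765 bits

H(Y|X) = Σ_x P(x)·H(Y|X=x):
  X=0: P(X=0) = 0.382, P(Y|X=0) = (215/382, 167/382) → H(Y|X=0) = 0.98858
  X=1: P(X=1) = 0.323, P(Y|X=1) = (109/323, 214/323) → H(Y|X=1) = 0.92237
  X=2: P(X=2) = 0.295, P(Y|X=2) = (132/295, 163/295) → H(Y|X=2) = 0.99202
H(Y|X) = 0.382·0.98858 + 0.323·0.92237 + 0.295·0.99202 = 0.9682 bits

H(X,Y) = -Σ_{x,y} P(x,y) log₂ P(x,y). Per-cell terms -P(x,y)·log₂P(x,y):
  X=0: 0.47678, 0.43121
  X=1: 0.34854, 0.47600
  X=2: 0.38562, 0.42658
Sum of the 6 terms: H(X,Y) = 2.5447 bits

Chain rule check:
  H(X) + H(Y|X) = 1.5765 + 0.9682 = 2.5447 bits
  H(X,Y) = 2.5447 bits
✓ Chain rule verified.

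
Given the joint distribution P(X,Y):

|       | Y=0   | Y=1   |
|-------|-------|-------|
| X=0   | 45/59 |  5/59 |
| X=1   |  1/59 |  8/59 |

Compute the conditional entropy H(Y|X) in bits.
0.4742 bits

H(Y|X) = H(X,Y) - H(X)

H(X,Y) = -Σ_{x,y} P(x,y) log₂ P(x,y). Per-cell terms -P(x,y)·log₂P(x,y):
  X=0: 0.29806, 0.30176
  X=1: 0.09971, 0.39087
Sum of the 4 terms: H(X,Y) = 1.0904 bits

Marginal of X (row sums):
  P(X=0) = 45/59 + 5/59 = 50/59
  P(X=1) = 1/59 + 8/59 = 9/59
H(X) = -[(50/59)·log₂(50/59) + (9/59)·log₂(9/59)]
  = 0.20236 + 0.41380 = 0.6162 bits

H(Y|X) = H(X,Y) - H(X) = 1.0904 - 0.6162 = 0.4742 bits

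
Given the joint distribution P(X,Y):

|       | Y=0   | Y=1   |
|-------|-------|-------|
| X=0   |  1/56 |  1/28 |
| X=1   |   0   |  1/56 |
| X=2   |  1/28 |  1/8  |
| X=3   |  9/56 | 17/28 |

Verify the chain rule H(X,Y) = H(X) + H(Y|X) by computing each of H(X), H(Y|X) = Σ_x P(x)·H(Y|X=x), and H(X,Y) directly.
H(X) = 1.0464 bits, H(Y|X) = 0.7403 bits, H(X,Y) = 1.7867 bits

Marginal of X (row sums):
  P(X=0) = 1/56 + 1/28 = 3/56
  P(X=1) = 0 + 1/56 = 1/56
  P(X=2) = 1/28 + 1/8 = 9/56
  P(X=3) = 9/56 + 17/28 = 43/56
H(X) = -[(3/56)·log₂(3/56) + (1/56)·log₂(1/56) + (9/56)·log₂(9/56) + (43/56)·log₂(43/56)]
  = 0.22620 + 0.10370 + 0.42387 + 0.29262 = 1.0464 bits

H(Y|X) = Σ_x P(x)·H(Y|X=x):
  X=0: P(X=0) = 3/56, P(Y|X=0) = (1/3, 2/3) → H(Y|X=0) = 0.91830
  X=1: P(X=1) = 1/56, P(Y|X=1) = (0, 1) → H(Y|X=1) = 0.00000
  X=2: P(X=2) = 9/56, P(Y|X=2) = (2/9, 7/9) → H(Y|X=2) = 0.76420
  X=3: P(X=3) = 43/56, P(Y|X=3) = (9/43, 34/43) → H(Y|X=3) = 0.74015
H(Y|X) = (3/56)·0.91830 + (1/56)·0.00000 + (9/56)·0.76420 + (43/56)·0.74015 = 0.7403 bits

H(X,Y) = -Σ_{x,y} P(x,y) log₂ P(x,y). Per-cell terms -P(x,y)·log₂P(x,y):
  X=0: 0.10370, 0.17169
  X=1: 0.00000, 0.10370
  X=2: 0.17169, 0.37500
  X=3: 0.42387, 0.43708
  (cells with P = 0 contribute 0)
Sum of the 8 terms: H(X,Y) = 1.7867 bits

Chain rule check:
  H(X) + H(Y|X) = 1.0464 + 0.7403 = 1.7867 bits
  H(X,Y) = 1.7867 bits
✓ Chain rule verified.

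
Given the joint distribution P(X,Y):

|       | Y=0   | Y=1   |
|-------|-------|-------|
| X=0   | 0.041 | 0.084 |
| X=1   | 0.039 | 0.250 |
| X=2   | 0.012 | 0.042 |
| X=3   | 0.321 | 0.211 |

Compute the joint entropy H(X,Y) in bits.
2.4402 bits

H(X,Y) = -Σ_{x,y} P(x,y) log₂ P(x,y). Per-cell terms -P(x,y)·log₂P(x,y):
  X=0: 0.18894, 0.30017
  X=1: 0.18253, 0.50000
  X=2: 0.07657, 0.19209
  X=3: 0.52623, 0.47363
Sum of the 8 terms: H(X,Y) = 2.4402 bits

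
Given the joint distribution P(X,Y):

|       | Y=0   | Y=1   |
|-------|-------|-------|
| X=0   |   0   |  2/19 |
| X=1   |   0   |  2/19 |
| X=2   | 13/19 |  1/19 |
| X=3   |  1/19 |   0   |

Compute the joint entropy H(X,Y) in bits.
1.5055 bits

H(X,Y) = -Σ_{x,y} P(x,y) log₂ P(x,y). Per-cell terms -P(x,y)·log₂P(x,y):
  X=0: 0.00000, 0.34189
  X=1: 0.00000, 0.34189
  X=2: 0.37460, 0.22358
  X=3: 0.22358, 0.00000
  (cells with P = 0 contribute 0)
Sum of the 8 terms: H(X,Y) = 1.5055 bits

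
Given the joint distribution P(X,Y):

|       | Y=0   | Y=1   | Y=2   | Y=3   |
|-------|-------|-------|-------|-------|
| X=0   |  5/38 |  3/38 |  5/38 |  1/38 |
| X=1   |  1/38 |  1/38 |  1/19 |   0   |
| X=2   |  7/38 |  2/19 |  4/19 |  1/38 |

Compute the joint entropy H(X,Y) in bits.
3.0999 bits

H(X,Y) = -Σ_{x,y} P(x,y) log₂ P(x,y). Per-cell terms -P(x,y)·log₂P(x,y):
  X=0: 0.3850, 0.2892, 0.3850, 0.1381
  X=1: 0.1381, 0.1381, 0.2236, 0.0000
  X=2: 0.4496, 0.3419, 0.4732, 0.1381
  (cells with P = 0 contribute 0)
Sum of the 12 terms: H(X,Y) = 3.0999 bits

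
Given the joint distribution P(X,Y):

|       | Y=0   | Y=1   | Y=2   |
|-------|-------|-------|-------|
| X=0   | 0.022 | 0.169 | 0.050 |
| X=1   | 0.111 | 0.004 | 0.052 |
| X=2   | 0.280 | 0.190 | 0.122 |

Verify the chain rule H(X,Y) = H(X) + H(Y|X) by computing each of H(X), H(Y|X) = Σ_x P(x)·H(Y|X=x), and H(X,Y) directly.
H(X) = 1.3737 bits, H(Y|X) = 1.3424 bits, H(X,Y) = 2.7161 bits

Marginal of X (row sums):
  P(X=0) = 0.022 + 0.169 + 0.050 = 0.241
  P(X=1) = 0.111 + 0.004 + 0.052 = 0.167
  P(X=2) = 0.280 + 0.190 + 0.122 = 0.592
H(X) = -[0.241·log₂(0.241) + 0.167·log₂(0.167) + 0.592·log₂(0.592)]
  = 0.49475 + 0.43121 + 0.44775 = 1.3737 bits

H(Y|X) = Σ_x P(x)·H(Y|X=x):
  X=0: P(X=0) = 0.241, P(Y|X=0) = (22/241, 169/241, 50/241) → H(Y|X=0) = 1.14505
  X=1: P(X=1) = 0.167, P(Y|X=1) = (111/167, 4/167, 52/167) → H(Y|X=1) = 1.04476
  X=2: P(X=2) = 0.592, P(Y|X=2) = (35/74, 95/296, 61/296) → H(Y|X=2) = 1.50671
H(Y|X) = 0.241·1.14505 + 0.167·1.04476 + 0.592·1.50671 = 1.3424 bits

H(X,Y) = -Σ_{x,y} P(x,y) log₂ P(x,y). Per-cell terms -P(x,y)·log₂P(x,y):
  X=0: 0.12114, 0.43347, 0.21610
  X=1: 0.35202, 0.03186, 0.22180
  X=2: 0.51422, 0.45523, 0.37028
Sum of the 9 terms: H(X,Y) = 2.7161 bits

Chain rule check:
  H(X) + H(Y|X) = 1.3737 + 1.3424 = 2.7161 bits
  H(X,Y) = 2.7161 bits
✓ Chain rule verified.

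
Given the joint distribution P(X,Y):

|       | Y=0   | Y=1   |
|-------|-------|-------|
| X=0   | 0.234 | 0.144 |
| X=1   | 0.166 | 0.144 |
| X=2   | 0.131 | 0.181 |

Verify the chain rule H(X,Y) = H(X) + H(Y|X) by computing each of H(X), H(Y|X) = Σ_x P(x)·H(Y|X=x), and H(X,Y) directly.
H(X) = 1.5786 bits, H(Y|X) = 0.9775 bits, H(X,Y) = 2.5561 bits

Marginal of X (row sums):
  P(X=0) = 0.234 + 0.144 = 0.378
  P(X=1) = 0.166 + 0.144 = 0.310
  P(X=2) = 0.131 + 0.181 = 0.312
H(X) = -[0.378·log₂(0.378) + 0.310·log₂(0.310) + 0.312·log₂(0.312)]
  = 0.53054 + 0.52379 + 0.52428 = 1.5786 bits

H(Y|X) = Σ_x P(x)·H(Y|X=x):
  X=0: P(X=0) = 0.378, P(Y|X=0) = (13/21, 8/21) → H(Y|X=0) = 0.95871
  X=1: P(X=1) = 0.310, P(Y|X=1) = (83/155, 72/155) → H(Y|X=1) = 0.99636
  X=2: P(X=2) = 0.312, P(Y|X=2) = (131/312, 181/312) → H(Y|X=2) = 0.98139
H(Y|X) = 0.378·0.95871 + 0.310·0.99636 + 0.312·0.98139 = 0.9775 bits

H(X,Y) = -Σ_{x,y} P(x,y) log₂ P(x,y). Per-cell terms -P(x,y)·log₂P(x,y):
  X=0: 0.49033, 0.40260
  X=1: 0.43006, 0.40260
  X=2: 0.38414, 0.44633
Sum of the 6 terms: H(X,Y) = 2.5561 bits

Chain rule check:
  H(X) + H(Y|X) = 1.5786 + 0.9775 = 2.5561 bits
  H(X,Y) = 2.5561 bits
✓ Chain rule verified.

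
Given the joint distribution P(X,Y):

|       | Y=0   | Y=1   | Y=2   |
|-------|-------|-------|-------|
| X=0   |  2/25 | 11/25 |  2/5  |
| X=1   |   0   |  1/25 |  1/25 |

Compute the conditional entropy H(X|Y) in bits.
0.3920 bits

H(X|Y) = H(X,Y) - H(Y)

H(X,Y) = -Σ_{x,y} P(x,y) log₂ P(x,y). Per-cell terms -P(x,y)·log₂P(x,y):
  X=0: 0.29151, 0.52115, 0.52877
  X=1: 0.00000, 0.18575, 0.18575
  (cells with P = 0 contribute 0)
Sum of the 6 terms: H(X,Y) = 1.7129 bits

Marginal of Y (column sums):
  P(Y=0) = 2/25 + 0 = 2/25
  P(Y=1) = 11/25 + 1/25 = 12/25
  P(Y=2) = 2/5 + 1/25 = 11/25
H(Y) = -[(2/25)·log₂(2/25) + (12/25)·log₂(12/25) + (11/25)·log₂(11/25)]
  = 0.29151 + 0.50827 + 0.52115 = 1.3209 bits

H(X|Y) = H(X,Y) - H(Y) = 1.7129 - 1.3209 = 0.3920 bits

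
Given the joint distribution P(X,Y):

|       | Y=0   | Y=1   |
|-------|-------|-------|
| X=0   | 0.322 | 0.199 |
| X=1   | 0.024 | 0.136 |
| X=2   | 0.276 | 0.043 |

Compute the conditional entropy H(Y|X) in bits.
0.7794 bits

H(Y|X) = H(X,Y) - H(X)

H(X,Y) = -Σ_{x,y} P(x,y) log₂ P(x,y). Per-cell terms -P(x,y)·log₂P(x,y):
  X=0: 0.5264, 0.4635
  X=1: 0.1291, 0.3915
  X=2: 0.5126, 0.1952
Sum of the 6 terms: H(X,Y) = 2.2183 bits

Marginal of X (row sums):
  P(X=0) = 0.322 + 0.199 = 0.521
  P(X=1) = 0.024 + 0.136 = 0.160
  P(X=2) = 0.276 + 0.043 = 0.319
H(X) = -[0.521·log₂(0.521) + 0.160·log₂(0.160) + 0.319·log₂(0.319)]
  = 0.4901 + 0.4230 + 0.5258 = 1.4389 bits

H(Y|X) = H(X,Y) - H(X) = 2.2183 - 1.4389 = 0.7794 bits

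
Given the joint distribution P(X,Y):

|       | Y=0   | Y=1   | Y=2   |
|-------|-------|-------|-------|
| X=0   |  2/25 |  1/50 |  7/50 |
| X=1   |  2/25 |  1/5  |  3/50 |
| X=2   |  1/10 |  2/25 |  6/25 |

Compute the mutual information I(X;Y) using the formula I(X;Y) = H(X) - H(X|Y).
0.1777 bits

I(X;Y) = H(X) - H(X|Y)

Marginal of X (row sums):
  P(X=0) = 2/25 + 1/50 + 7/50 = 6/25
  P(X=1) = 2/25 + 1/5 + 3/50 = 17/50
  P(X=2) = 1/10 + 2/25 + 6/25 = 21/50
H(X) = -[(6/25)·log₂(6/25) + (17/50)·log₂(17/50) + (21/50)·log₂(21/50)]
  = 0.494134 + 0.529174 + 0.525646 = 1.54895 bits

Marginal of Y (column sums):
  P(Y=0) = 2/25 + 2/25 + 1/10 = 13/50
  P(Y=1) = 1/50 + 1/5 + 2/25 = 3/10
  P(Y=2) = 7/50 + 3/50 + 6/25 = 11/25
H(X|Y) = Σ_y P(y)·H(X|Y=y):
  Y=0: P(Y=0) = 13/50, P(X|Y=0) = (4/13, 4/13, 5/13) → H(X|Y=0) = 1.576621
  Y=1: P(Y=1) = 3/10, P(X|Y=1) = (1/15, 2/3, 4/15) → H(X|Y=1) = 1.158939
  Y=2: P(Y=2) = 11/25, P(X|Y=2) = (7/22, 3/22, 6/11) → H(X|Y=2) = 1.394617
H(X|Y) = (13/50)·1.576621 + (3/10)·1.158939 + (11/25)·1.394617 = 1.37123 bits

I(X;Y) = H(X) - H(X|Y) = 1.54895 - 1.37123 = 0.1777 bits

Cross-check via I(X;Y) = H(X) + H(Y) - H(X,Y): computing H(Y) from the column sums and H(X,Y) from the 9 cells in the same way gives H(Y) = 1.54752 bits and H(X,Y) = 2.91876 bits, so
I(X;Y) = 1.54895 + 1.54752 - 2.91876 = 0.1777 bits ✓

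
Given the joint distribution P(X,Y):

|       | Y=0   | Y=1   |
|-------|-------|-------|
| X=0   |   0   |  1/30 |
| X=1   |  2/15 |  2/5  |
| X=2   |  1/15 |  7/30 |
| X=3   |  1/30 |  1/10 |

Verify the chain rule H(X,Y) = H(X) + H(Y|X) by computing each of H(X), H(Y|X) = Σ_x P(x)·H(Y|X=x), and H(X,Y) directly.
H(X) = 1.5559 bits, H(Y|X) = 0.7701 bits, H(X,Y) = 2.3260 bits

Marginal of X (row sums):
  P(X=0) = 0 + 1/30 = 1/30
  P(X=1) = 2/15 + 2/5 = 8/15
  P(X=2) = 1/15 + 7/30 = 3/10
  P(X=3) = 1/30 + 1/10 = 2/15
H(X) = -[(1/30)·log₂(1/30) + (8/15)·log₂(8/15) + (3/10)·log₂(3/10) + (2/15)·log₂(2/15)]
  = 0.16356 + 0.48367 + 0.52109 + 0.38759 = 1.5559 bits

H(Y|X) = Σ_x P(x)·H(Y|X=x):
  X=0: P(X=0) = 1/30, P(Y|X=0) = (0, 1) → H(Y|X=0) = 0.00000
  X=1: P(X=1) = 8/15, P(Y|X=1) = (1/4, 3/4) → H(Y|X=1) = 0.81128
  X=2: P(X=2) = 3/10, P(Y|X=2) = (2/9, 7/9) → H(Y|X=2) = 0.76420
  X=3: P(X=3) = 2/15, P(Y|X=3) = (1/4, 3/4) → H(Y|X=3) = 0.81128
H(Y|X) = (1/30)·0.00000 + (8/15)·0.81128 + (3/10)·0.76420 + (2/15)·0.81128 = 0.7701 bits

H(X,Y) = -Σ_{x,y} P(x,y) log₂ P(x,y). Per-cell terms -P(x,y)·log₂P(x,y):
  X=0: 0.00000, 0.16356
  X=1: 0.38759, 0.52877
  X=2: 0.26046, 0.48989
  X=3: 0.16356, 0.33219
  (cells with P = 0 contribute 0)
Sum of the 8 terms: H(X,Y) = 2.3260 bits

Chain rule check:
  H(X) + H(Y|X) = 1.5559 + 0.7701 = 2.3260 bits
  H(X,Y) = 2.3260 bits
✓ Chain rule verified.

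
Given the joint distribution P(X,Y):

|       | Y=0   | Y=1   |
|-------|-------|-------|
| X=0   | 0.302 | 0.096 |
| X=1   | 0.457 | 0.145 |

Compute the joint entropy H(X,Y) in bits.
1.7665 bits

H(X,Y) = -Σ_{x,y} P(x,y) log₂ P(x,y). Per-cell terms -P(x,y)·log₂P(x,y):
  X=0: 0.52167, 0.32456
  X=1: 0.51629, 0.40395
Sum of the 4 terms: H(X,Y) = 1.7665 bits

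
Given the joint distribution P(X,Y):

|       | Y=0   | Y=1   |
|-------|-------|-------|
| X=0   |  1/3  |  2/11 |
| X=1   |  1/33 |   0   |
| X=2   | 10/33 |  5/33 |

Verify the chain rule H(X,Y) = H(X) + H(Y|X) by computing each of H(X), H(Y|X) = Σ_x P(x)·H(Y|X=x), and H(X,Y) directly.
H(X) = 1.1629 bits, H(Y|X) = 0.8999 bits, H(X,Y) = 2.0628 bits

Marginal of X (row sums):
  P(X=0) = 1/3 + 2/11 = 17/33
  P(X=1) = 1/33 + 0 = 1/33
  P(X=2) = 10/33 + 5/33 = 5/11
H(X) = -[(17/33)·log₂(17/33) + (1/33)·log₂(1/33) + (5/11)·log₂(5/11)]
  = 0.49296 + 0.15286 + 0.51705 = 1.1629 bits

H(Y|X) = Σ_x P(x)·H(Y|X=x):
  X=0: P(X=0) = 17/33, P(Y|X=0) = (11/17, 6/17) → H(Y|X=0) = 0.93667
  X=1: P(X=1) = 1/33, P(Y|X=1) = (1, 0) → H(Y|X=1) = 0.00000
  X=2: P(X=2) = 5/11, P(Y|X=2) = (2/3, 1/3) → H(Y|X=2) = 0.91830
H(Y|X) = (17/33)·0.93667 + (1/33)·0.00000 + (5/11)·0.91830 = 0.8999 bits

H(X,Y) = -Σ_{x,y} P(x,y) log₂ P(x,y). Per-cell terms -P(x,y)·log₂P(x,y):
  X=0: 0.52832, 0.44717
  X=1: 0.15286, 0.00000
  X=2: 0.52196, 0.41249
  (cells with P = 0 contribute 0)
Sum of the 6 terms: H(X,Y) = 2.0628 bits

Chain rule check:
  H(X) + H(Y|X) = 1.1629 + 0.8999 = 2.0628 bits
  H(X,Y) = 2.0628 bits
✓ Chain rule verified.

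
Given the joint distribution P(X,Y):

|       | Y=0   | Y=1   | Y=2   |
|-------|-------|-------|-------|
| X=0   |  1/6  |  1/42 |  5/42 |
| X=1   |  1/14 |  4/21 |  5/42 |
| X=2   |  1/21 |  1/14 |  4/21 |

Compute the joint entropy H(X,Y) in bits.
2.9547 bits

H(X,Y) = -Σ_{x,y} P(x,y) log₂ P(x,y). Per-cell terms -P(x,y)·log₂P(x,y):
  X=0: 0.43083, 0.12839, 0.36552
  X=1: 0.27195, 0.45568, 0.36552
  X=2: 0.20916, 0.27195, 0.45568
Sum of the 9 terms: H(X,Y) = 2.9547 bits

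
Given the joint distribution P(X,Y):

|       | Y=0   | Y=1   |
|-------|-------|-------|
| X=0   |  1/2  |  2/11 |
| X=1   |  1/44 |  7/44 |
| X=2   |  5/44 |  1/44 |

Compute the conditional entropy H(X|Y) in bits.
1.0281 bits

H(X|Y) = H(X,Y) - H(Y)

H(X,Y) = -Σ_{x,y} P(x,y) log₂ P(x,y). Per-cell terms -P(x,y)·log₂P(x,y):
  X=0: 0.5000, 0.4472
  X=1: 0.1241, 0.4219
  X=2: 0.3565, 0.1241
Sum of the 6 terms: H(X,Y) = 1.9738 bits

Marginal of Y (column sums):
  P(Y=0) = 1/2 + 1/44 + 5/44 = 7/11
  P(Y=1) = 2/11 + 7/44 + 1/44 = 4/11
H(Y) = -[(7/11)·log₂(7/11) + (4/11)·log₂(4/11)]
  = 0.4150 + 0.5307 = 0.9457 bits

H(X|Y) = H(X,Y) - H(Y) = 1.9738 - 0.9457 = 1.0281 bits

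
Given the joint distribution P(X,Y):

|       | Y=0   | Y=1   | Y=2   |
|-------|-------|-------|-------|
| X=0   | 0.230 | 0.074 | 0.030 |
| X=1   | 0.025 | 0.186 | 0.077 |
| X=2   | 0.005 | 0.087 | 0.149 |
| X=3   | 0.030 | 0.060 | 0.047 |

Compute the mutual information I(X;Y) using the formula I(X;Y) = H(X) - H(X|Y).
0.3577 bits

I(X;Y) = H(X) - H(X|Y)

Marginal of X (row sums):
  P(X=0) = 0.230 + 0.074 + 0.030 = 0.334
  P(X=1) = 0.025 + 0.186 + 0.077 = 0.288
  P(X=2) = 0.005 + 0.087 + 0.149 = 0.241
  P(X=3) = 0.030 + 0.060 + 0.047 = 0.137
H(X) = -[0.334·log₂(0.334) + 0.288·log₂(0.288) + 0.241·log₂(0.241) + 0.137·log₂(0.137)]
  = 0.52841 + 0.51721 + 0.49475 + 0.39288 = 1.93325 bits

Marginal of Y (column sums):
  P(Y=0) = 0.230 + 0.025 + 0.005 + 0.030 = 0.290
  P(Y=1) = 0.074 + 0.186 + 0.087 + 0.060 = 0.407
  P(Y=2) = 0.030 + 0.077 + 0.149 + 0.047 = 0.303
H(X|Y) = Σ_y P(y)·H(X|Y=y):
  Y=0: P(Y=0) = 0.290, P(X|Y=0) = (23/29, 5/58, 1/58, 3/29) → H(X|Y=0) = 1.00965
  Y=1: P(Y=1) = 0.407, P(X|Y=1) = (2/11, 186/407, 87/407, 60/407) → H(X|Y=1) = 1.84645
  Y=2: P(Y=2) = 0.303, P(X|Y=2) = (10/101, 77/303, 149/303, 47/303) → H(X|Y=2) = 1.75317
H(X|Y) = 0.290·1.00965 + 0.407·1.84645 + 0.303·1.75317 = 1.57551 bits

I(X;Y) = H(X) - H(X|Y) = 1.93325 - 1.57551 = 0.3577 bits

Cross-check via I(X;Y) = H(X) + H(Y) - H(X,Y): computing H(Y) from the column sums and H(X,Y) from the 12 cells in the same way gives H(Y) = 1.56769 bits and H(X,Y) = 3.14321 bits, so
I(X;Y) = 1.93325 + 1.56769 - 3.14321 = 0.3577 bits ✓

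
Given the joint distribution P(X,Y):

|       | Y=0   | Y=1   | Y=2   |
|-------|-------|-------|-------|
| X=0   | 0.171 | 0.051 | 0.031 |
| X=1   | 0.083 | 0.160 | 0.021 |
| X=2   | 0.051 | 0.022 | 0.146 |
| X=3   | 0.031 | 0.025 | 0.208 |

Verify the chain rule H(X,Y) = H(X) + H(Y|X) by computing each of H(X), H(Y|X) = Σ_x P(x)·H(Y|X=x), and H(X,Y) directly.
H(X) = 1.9960 bits, H(Y|X) = 1.1571 bits, H(X,Y) = 3.1531 bits

Marginal of X (row sums):
  P(X=0) = 0.171 + 0.051 + 0.031 = 0.253
  P(X=1) = 0.083 + 0.160 + 0.021 = 0.264
  P(X=2) = 0.051 + 0.022 + 0.146 = 0.219
  P(X=3) = 0.031 + 0.025 + 0.208 = 0.264
H(X) = -[0.253·log₂(0.253) + 0.264·log₂(0.264) + 0.219·log₂(0.219) + 0.264·log₂(0.264)]
  = 0.50165 + 0.50725 + 0.47983 + 0.50725 = 1.9960 bits

H(Y|X) = Σ_x P(x)·H(Y|X=x):
  X=0: P(X=0) = 0.253, P(Y|X=0) = (171/253, 51/253, 31/253) → H(Y|X=0) = 1.21886
  X=1: P(X=1) = 0.264, P(Y|X=1) = (83/264, 20/33, 7/88) → H(Y|X=1) = 1.25320
  X=2: P(X=2) = 0.219, P(Y|X=2) = (17/73, 22/219, 2/3) → H(Y|X=2) = 1.21262
  X=3: P(X=3) = 0.264, P(Y|X=3) = (31/264, 25/264, 26/33) → H(Y|X=3) = 0.95588
H(Y|X) = 0.253·1.21886 + 0.264·1.25320 + 0.219·1.21262 + 0.264·0.95588 = 1.1571 bits

H(X,Y) = -Σ_{x,y} P(x,y) log₂ P(x,y). Per-cell terms -P(x,y)·log₂P(x,y):
  X=0: 0.43570, 0.21896, 0.15536
  X=1: 0.29803, 0.42302, 0.11704
  X=2: 0.21896, 0.12114, 0.40529
  X=3: 0.15536, 0.13305, 0.47119
Sum of the 12 terms: H(X,Y) = 3.1531 bits

Chain rule check:
  H(X) + H(Y|X) = 1.9960 + 1.1571 = 3.1531 bits
  H(X,Y) = 3.1531 bits
✓ Chain rule verified.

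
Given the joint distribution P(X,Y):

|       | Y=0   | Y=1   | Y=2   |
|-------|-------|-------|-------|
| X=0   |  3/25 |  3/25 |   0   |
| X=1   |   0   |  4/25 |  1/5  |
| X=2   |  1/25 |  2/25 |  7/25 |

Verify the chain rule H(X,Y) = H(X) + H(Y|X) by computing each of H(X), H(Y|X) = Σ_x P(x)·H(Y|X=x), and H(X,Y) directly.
H(X) = 1.5535 bits, H(Y|X) = 1.0595 bits, H(X,Y) = 2.6130 bits

Marginal of X (row sums):
  P(X=0) = 3/25 + 3/25 + 0 = 6/25
  P(X=1) = 0 + 4/25 + 1/5 = 9/25
  P(X=2) = 1/25 + 2/25 + 7/25 = 2/5
H(X) = -[(6/25)·log₂(6/25) + (9/25)·log₂(9/25) + (2/5)·log₂(2/5)]
  = 0.49413 + 0.53062 + 0.52877 = 1.5535 bits

H(Y|X) = Σ_x P(x)·H(Y|X=x):
  X=0: P(X=0) = 6/25, P(Y|X=0) = (1/2, 1/2, 0) → H(Y|X=0) = 1.00000
  X=1: P(X=1) = 9/25, P(Y|X=1) = (0, 4/9, 5/9) → H(Y|X=1) = 0.99108
  X=2: P(X=2) = 2/5, P(Y|X=2) = (1/10, 1/5, 7/10) → H(Y|X=2) = 1.15678
H(Y|X) = (6/25)·1.00000 + (9/25)·0.99108 + (2/5)·1.15678 = 1.0595 bits

H(X,Y) = -Σ_{x,y} P(x,y) log₂ P(x,y). Per-cell terms -P(x,y)·log₂P(x,y):
  X=0: 0.36707, 0.36707, 0.00000
  X=1: 0.00000, 0.42302, 0.46439
  X=2: 0.18575, 0.29151, 0.51422
  (cells with P = 0 contribute 0)
Sum of the 9 terms: H(X,Y) = 2.6130 bits

Chain rule check:
  H(X) + H(Y|X) = 1.5535 + 1.0595 = 2.6130 bits
  H(X,Y) = 2.6130 bits
✓ Chain rule verified.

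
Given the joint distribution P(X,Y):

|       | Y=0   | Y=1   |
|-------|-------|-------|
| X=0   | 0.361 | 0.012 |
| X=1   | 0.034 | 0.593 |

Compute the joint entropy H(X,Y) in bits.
1.2201 bits

H(X,Y) = -Σ_{x,y} P(x,y) log₂ P(x,y). Per-cell terms -P(x,y)·log₂P(x,y):
  X=0: 0.53064, 0.07657
  X=1: 0.16586, 0.44706
Sum of the 4 terms: H(X,Y) = 1.2201 bits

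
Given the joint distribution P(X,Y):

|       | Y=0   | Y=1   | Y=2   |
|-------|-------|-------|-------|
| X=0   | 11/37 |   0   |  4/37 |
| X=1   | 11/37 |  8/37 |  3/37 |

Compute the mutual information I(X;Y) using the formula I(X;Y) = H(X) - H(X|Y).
0.1930 bits

I(X;Y) = H(X) - H(X|Y)

Marginal of X (row sums):
  P(X=0) = 11/37 + 0 + 4/37 = 15/37
  P(X=1) = 11/37 + 8/37 + 3/37 = 22/37
H(X) = -[(15/37)·log₂(15/37) + (22/37)·log₂(22/37)]
  = 0.52807 + 0.44596 = 0.9740 bits

Marginal of Y (column sums):
  P(Y=0) = 11/37 + 11/37 = 22/37
  P(Y=1) = 0 + 8/37 = 8/37
  P(Y=2) = 4/37 + 3/37 = 7/37
H(X|Y) = Σ_y P(y)·H(X|Y=y):
  Y=0: P(Y=0) = 22/37, P(X|Y=0) = (1/2, 1/2) → H(X|Y=0) = 1.00000
  Y=1: P(Y=1) = 8/37, P(X|Y=1) = (0, 1) → H(X|Y=1) = 0.00000
  Y=2: P(Y=2) = 7/37, P(X|Y=2) = (4/7, 3/7) → H(X|Y=2) = 0.98523
H(X|Y) = (22/37)·1.00000 + (8/37)·0.00000 + (7/37)·0.98523 = 0.7810 bits

I(X;Y) = H(X) - H(X|Y) = 0.9740 - 0.7810 = 0.1930 bits

Cross-check via I(X;Y) = H(X) + H(Y) - H(X,Y): computing H(Y) from the column sums and H(X,Y) from the 6 cells in the same way gives H(Y) = 1.3781 bits and H(X,Y) = 2.1591 bits, so
I(X;Y) = 0.9740 + 1.3781 - 2.1591 = 0.1930 bits ✓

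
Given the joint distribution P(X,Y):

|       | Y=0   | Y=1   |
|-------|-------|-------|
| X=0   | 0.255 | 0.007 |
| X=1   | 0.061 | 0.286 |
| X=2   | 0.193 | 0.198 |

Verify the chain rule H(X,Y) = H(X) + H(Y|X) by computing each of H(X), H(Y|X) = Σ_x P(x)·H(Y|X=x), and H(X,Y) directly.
H(X) = 1.5659 bits, H(Y|X) = 0.6703 bits, H(X,Y) = 2.2361 bits

Marginal of X (row sums):
  P(X=0) = 0.255 + 0.007 = 0.262
  P(X=1) = 0.061 + 0.286 = 0.347
  P(X=2) = 0.193 + 0.198 = 0.391
H(X) = -[0.262·log₂(0.262) + 0.347·log₂(0.347) + 0.391·log₂(0.391)]
  = 0.5063 + 0.5299 + 0.5297 = 1.5659 bits

H(Y|X) = Σ_x P(x)·H(Y|X=x):
  X=0: P(X=0) = 0.262, P(Y|X=0) = (255/262, 7/262) → H(Y|X=0) = 0.1777
  X=1: P(X=1) = 0.347, P(Y|X=1) = (61/347, 286/347) → H(Y|X=1) = 0.6708
  X=2: P(X=2) = 0.391, P(Y|X=2) = (193/391, 198/391) → H(Y|X=2) = 0.9999
H(Y|X) = 0.262·0.1777 + 0.347·0.6708 + 0.391·0.9999 = 0.6703 bits

H(X,Y) = -Σ_{x,y} P(x,y) log₂ P(x,y). Per-cell terms -P(x,y)·log₂P(x,y):
  X=0: 0.5027, 0.0501
  X=1: 0.2461, 0.5165
  X=2: 0.4581, 0.4626
Sum of the 6 terms: H(X,Y) = 2.2361 bits

Chain rule check:
  H(X) + H(Y|X) = 1.5659 + 0.6703 = 2.2362 bits
  H(X,Y) = 2.2361 bits
✓ Chain rule verified (Δ = 0.0001 is 4-dp rounding noise: each of the three values was rounded independently).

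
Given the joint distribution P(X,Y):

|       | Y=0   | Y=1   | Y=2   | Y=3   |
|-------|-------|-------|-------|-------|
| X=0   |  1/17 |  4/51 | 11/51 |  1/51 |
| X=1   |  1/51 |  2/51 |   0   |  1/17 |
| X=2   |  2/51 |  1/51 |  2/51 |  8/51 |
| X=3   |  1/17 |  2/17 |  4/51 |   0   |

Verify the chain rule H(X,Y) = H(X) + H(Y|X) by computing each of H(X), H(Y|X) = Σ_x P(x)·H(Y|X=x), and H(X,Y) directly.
H(X) = 1.8993 bits, H(Y|X) = 1.5412 bits, H(X,Y) = 3.4405 bits

Marginal of X (row sums):
  P(X=0) = 1/17 + 4/51 + 11/51 + 1/51 = 19/51
  P(X=1) = 1/51 + 2/51 + 0 + 1/17 = 2/17
  P(X=2) = 2/51 + 1/51 + 2/51 + 8/51 = 13/51
  P(X=3) = 1/17 + 2/17 + 4/51 + 0 = 13/51
H(X) = -[(19/51)·log₂(19/51) + (2/17)·log₂(2/17) + (13/51)·log₂(13/51) + (13/51)·log₂(13/51)]
  = 0.530695 + 0.363231 + 0.502663 + 0.502663 = 1.8993 bits

H(Y|X) = Σ_x P(x)·H(Y|X=x):
  X=0: P(X=0) = 19/51, P(Y|X=0) = (3/19, 4/19, 11/19, 1/19) → H(Y|X=0) = 1.573789
  X=1: P(X=1) = 2/17, P(Y|X=1) = (1/6, 1/3, 0, 1/2) → H(Y|X=1) = 1.459148
  X=2: P(X=2) = 13/51, P(Y|X=2) = (2/13, 1/13, 2/13, 8/13) → H(Y|X=2) = 1.546594
  X=3: P(X=3) = 13/51, P(Y|X=3) = (3/13, 6/13, 4/13, 0) → H(Y|X=3) = 1.526235
H(Y|X) = (19/51)·1.573789 + (2/17)·1.459148 + (13/51)·1.546594 + (13/51)·1.526235 = 1.5412 bits

H(X,Y) = -Σ_{x,y} P(x,y) log₂ P(x,y). Per-cell terms -P(x,y)·log₂P(x,y):
  X=0: 0.240439, 0.288033, 0.477312, 0.111224
  X=1: 0.111224, 0.183232, 0.000000, 0.240439
  X=2: 0.183232, 0.111224, 0.183232, 0.419204
  X=3: 0.240439, 0.363231, 0.288033, 0.000000
  (cells with P = 0 contribute 0)
Sum of the 16 terms: H(X,Y) = 3.4405 bits

Chain rule check:
  H(X) + H(Y|X) = 1.8993 + 1.5412 = 3.4405 bits
  H(X,Y) = 3.4405 bits
✓ Chain rule verified.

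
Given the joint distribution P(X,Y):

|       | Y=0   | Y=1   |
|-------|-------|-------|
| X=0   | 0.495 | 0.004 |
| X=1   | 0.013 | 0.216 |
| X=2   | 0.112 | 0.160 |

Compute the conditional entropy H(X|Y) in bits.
0.9118 bits

H(X|Y) = H(X,Y) - H(Y)

H(X,Y) = -Σ_{x,y} P(x,y) log₂ P(x,y). Per-cell terms -P(x,y)·log₂P(x,y):
  X=0: 0.50218, 0.03186
  X=1: 0.08145, 0.47755
  X=2: 0.35374, 0.42302
Sum of the 6 terms: H(X,Y) = 1.8698 bits

Marginal of Y (column sums):
  P(Y=0) = 0.495 + 0.013 + 0.112 = 0.620
  P(Y=1) = 0.004 + 0.216 + 0.160 = 0.380
H(Y) = -[0.620·log₂(0.620) + 0.380·log₂(0.380)]
  = 0.42759 + 0.53045 = 0.9580 bits

H(X|Y) = H(X,Y) - H(Y) = 1.8698 - 0.9580 = 0.9118 bits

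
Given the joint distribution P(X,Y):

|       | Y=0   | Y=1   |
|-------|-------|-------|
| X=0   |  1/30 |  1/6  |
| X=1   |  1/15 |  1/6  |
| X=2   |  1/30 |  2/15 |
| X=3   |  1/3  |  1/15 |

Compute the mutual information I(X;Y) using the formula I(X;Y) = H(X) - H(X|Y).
0.2851 bits

I(X;Y) = H(X) - H(X|Y)

Marginal of X (row sums):
  P(X=0) = 1/30 + 1/6 = 1/5
  P(X=1) = 1/15 + 1/6 = 7/30
  P(X=2) = 1/30 + 2/15 = 1/6
  P(X=3) = 1/3 + 1/15 = 2/5
H(X) = -[(1/5)·log₂(1/5) + (7/30)·log₂(7/30) + (1/6)·log₂(1/6) + (2/5)·log₂(2/5)]
  = 0.4644 + 0.4899 + 0.4308 + 0.5288 = 1.9139 bits

Marginal of Y (column sums):
  P(Y=0) = 1/30 + 1/15 + 1/30 + 1/3 = 7/15
  P(Y=1) = 1/6 + 1/6 + 2/15 + 1/15 = 8/15
H(X|Y) = Σ_y P(y)·H(X|Y=y):
  Y=0: P(Y=0) = 7/15, P(X|Y=0) = (1/14, 1/7, 1/14, 5/7) → H(X|Y=0) = 1.2917
  Y=1: P(Y=1) = 8/15, P(X|Y=1) = (5/16, 5/16, 1/4, 1/8) → H(X|Y=1) = 1.9238
H(X|Y) = (7/15)·1.2917 + (8/15)·1.9238 = 1.6288 bits

I(X;Y) = H(X) - H(X|Y) = 1.9139 - 1.6288 = 0.2851 bits

Cross-check via I(X;Y) = H(X) + H(Y) - H(X,Y): computing H(Y) from the column sums and H(X,Y) from the 8 cells in the same way gives H(Y) = 0.9968 bits and H(X,Y) = 2.6256 bits, so
I(X;Y) = 1.9139 + 0.9968 - 2.6256 = 0.2851 bits ✓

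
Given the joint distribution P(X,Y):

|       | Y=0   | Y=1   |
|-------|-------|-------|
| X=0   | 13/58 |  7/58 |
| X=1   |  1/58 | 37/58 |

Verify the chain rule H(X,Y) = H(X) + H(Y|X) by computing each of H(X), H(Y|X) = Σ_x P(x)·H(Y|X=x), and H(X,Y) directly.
H(X) = 0.9294 bits, H(Y|X) = 0.4371 bits, H(X,Y) = 1.3665 bits

Marginal of X (row sums):
  P(X=0) = 13/58 + 7/58 = 10/29
  P(X=1) = 1/58 + 37/58 = 19/29
H(X) = -[(10/29)·log₂(10/29) + (19/29)·log₂(19/29)]
  = 0.52967 + 0.39969 = 0.9294 bits

H(Y|X) = Σ_x P(x)·H(Y|X=x):
  X=0: P(X=0) = 10/29, P(Y|X=0) = (13/20, 7/20) → H(Y|X=0) = 0.93407
  X=1: P(X=1) = 19/29, P(Y|X=1) = (1/38, 37/38) → H(Y|X=1) = 0.17557
H(Y|X) = (10/29)·0.93407 + (19/29)·0.17557 = 0.4371 bits

H(X,Y) = -Σ_{x,y} P(x,y) log₂ P(x,y). Per-cell terms -P(x,y)·log₂P(x,y):
  X=0: 0.48359, 0.36818
  X=1: 0.10100, 0.41372
Sum of the 4 terms: H(X,Y) = 1.3665 bits

Chain rule check:
  H(X) + H(Y|X) = 0.9294 + 0.4371 = 1.3665 bits
  H(X,Y) = 1.3665 bits
✓ Chain rule verified.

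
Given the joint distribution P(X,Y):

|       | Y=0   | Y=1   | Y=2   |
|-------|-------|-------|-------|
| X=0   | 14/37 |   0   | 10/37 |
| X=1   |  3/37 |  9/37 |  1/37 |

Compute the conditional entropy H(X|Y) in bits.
0.4396 bits

H(X|Y) = H(X,Y) - H(Y)

H(X,Y) = -Σ_{x,y} P(x,y) log₂ P(x,y). Per-cell terms -P(x,y)·log₂P(x,y):
  X=0: 0.530524, 0.000000, 0.510142
  X=1: 0.293878, 0.496101, 0.140796
  (cells with P = 0 contribute 0)
Sum of the 6 terms: H(X,Y) = 1.971441 bits

Marginal of Y (column sums):
  P(Y=0) = 14/37 + 3/37 = 17/37
  P(Y=1) = 0 + 9/37 = 9/37
  P(Y=2) = 10/37 + 1/37 = 11/37
H(Y) = -[(17/37)·log₂(17/37) + (9/37)·log₂(9/37) + (11/37)·log₂(11/37)]
  = 0.515509 + 0.496101 + 0.520277 = 1.531887 bits

H(X|Y) = H(X,Y) - H(Y) = 1.971441 - 1.531887 = 0.4396 bits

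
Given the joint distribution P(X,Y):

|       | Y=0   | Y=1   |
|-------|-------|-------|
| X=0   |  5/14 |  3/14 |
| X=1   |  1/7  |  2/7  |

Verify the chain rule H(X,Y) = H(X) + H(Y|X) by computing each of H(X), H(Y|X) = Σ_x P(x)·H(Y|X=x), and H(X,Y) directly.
H(X) = 0.9852 bits, H(Y|X) = 0.9389 bits, H(X,Y) = 1.9242 bits

Marginal of X (row sums):
  P(X=0) = 5/14 + 3/14 = 4/7
  P(X=1) = 1/7 + 2/7 = 3/7
H(X) = -[(4/7)·log₂(4/7) + (3/7)·log₂(3/7)]
  = 0.4613 + 0.5239 = 0.9852 bits

H(Y|X) = Σ_x P(x)·H(Y|X=x):
  X=0: P(X=0) = 4/7, P(Y|X=0) = (5/8, 3/8) → H(Y|X=0) = 0.9544
  X=1: P(X=1) = 3/7, P(Y|X=1) = (1/3, 2/3) → H(Y|X=1) = 0.9183
H(Y|X) = (4/7)·0.9544 + (3/7)·0.9183 = 0.9389 bits

H(X,Y) = -Σ_{x,y} P(x,y) log₂ P(x,y). Per-cell terms -P(x,y)·log₂P(x,y):
  X=0: 0.5305, 0.4762
  X=1: 0.4011, 0.5164
Sum of the 4 terms: H(X,Y) = 1.9242 bits

Chain rule check:
  H(X) + H(Y|X) = 0.9852 + 0.9389 = 1.9241 bits
  H(X,Y) = 1.9242 bits
✓ Chain rule verified (Δ = 0.0001 is 4-dp rounding noise: each of the three values was rounded independently).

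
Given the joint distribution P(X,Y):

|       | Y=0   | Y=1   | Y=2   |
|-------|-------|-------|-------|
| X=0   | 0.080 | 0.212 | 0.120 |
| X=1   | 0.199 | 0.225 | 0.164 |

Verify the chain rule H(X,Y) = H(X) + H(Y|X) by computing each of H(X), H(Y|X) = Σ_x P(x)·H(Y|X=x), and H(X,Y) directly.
H(X) = 0.9775 bits, H(Y|X) = 1.5309 bits, H(X,Y) = 2.5085 bits

Marginal of X (row sums):
  P(X=0) = 0.080 + 0.212 + 0.120 = 0.412
  P(X=1) = 0.199 + 0.225 + 0.164 = 0.588
H(X) = -[0.412·log₂(0.412) + 0.588·log₂(0.588)]
  = 0.52706 + 0.45047 = 0.9775 bits

H(Y|X) = Σ_x P(x)·H(Y|X=x):
  X=0: P(X=0) = 0.412, P(Y|X=0) = (20/103, 53/103, 30/103) → H(Y|X=0) = 1.47072
  X=1: P(X=1) = 0.588, P(Y|X=1) = (199/588, 75/196, 41/147) → H(Y|X=1) = 1.57309
H(Y|X) = 0.412·1.47072 + 0.588·1.57309 = 1.5309 bits

H(X,Y) = -Σ_{x,y} P(x,y) log₂ P(x,y). Per-cell terms -P(x,y)·log₂P(x,y):
  X=0: 0.29151, 0.47443, 0.36707
  X=1: 0.46350, 0.48420, 0.42775
Sum of the 6 terms: H(X,Y) = 2.5085 bits

Chain rule check:
  H(X) + H(Y|X) = 0.9775 + 1.5309 = 2.5084 bits
  H(X,Y) = 2.5085 bits
✓ Chain rule verified (Δ = 0.0001 is 4-dp rounding noise: each of the three values was rounded independently).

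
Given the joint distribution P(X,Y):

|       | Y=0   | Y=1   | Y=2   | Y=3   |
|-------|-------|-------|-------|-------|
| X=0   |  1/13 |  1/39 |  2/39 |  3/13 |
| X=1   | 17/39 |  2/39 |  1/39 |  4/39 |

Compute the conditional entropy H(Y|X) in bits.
1.3813 bits

H(Y|X) = H(X,Y) - H(X)

H(X,Y) = -Σ_{x,y} P(x,y) log₂ P(x,y). Per-cell terms -P(x,y)·log₂P(x,y):
  X=0: 0.284649, 0.135523, 0.219764, 0.488187
  X=1: 0.522179, 0.219764, 0.135523, 0.336964
Sum of the 8 terms: H(X,Y) = 2.34255 bits

Marginal of X (row sums):
  P(X=0) = 1/13 + 1/39 + 2/39 + 3/13 = 5/13
  P(X=1) = 17/39 + 2/39 + 1/39 + 4/39 = 8/13
H(X) = -[(5/13)·log₂(5/13) + (8/13)·log₂(8/13)]
  = 0.530197 + 0.431040 = 0.96124 bits

H(Y|X) = H(X,Y) - H(X) = 2.34255 - 0.96124 = 1.3813 bits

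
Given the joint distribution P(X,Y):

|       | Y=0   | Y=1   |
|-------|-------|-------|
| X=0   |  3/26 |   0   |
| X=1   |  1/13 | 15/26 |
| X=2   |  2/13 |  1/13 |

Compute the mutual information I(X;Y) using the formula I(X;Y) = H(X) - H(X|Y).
0.3770 bits

I(X;Y) = H(X) - H(X|Y)

Marginal of X (row sums):
  P(X=0) = 3/26 + 0 = 3/26
  P(X=1) = 1/13 + 15/26 = 17/26
  P(X=2) = 2/13 + 1/13 = 3/13
H(X) = -[(3/26)·log₂(3/26) + (17/26)·log₂(17/26) + (3/13)·log₂(3/13)]
  = 0.35948 + 0.40079 + 0.48819 = 1.24846 bits

Marginal of Y (column sums):
  P(Y=0) = 3/26 + 1/13 + 2/13 = 9/26
  P(Y=1) = 0 + 15/26 + 1/13 = 17/26
H(X|Y) = Σ_y P(y)·H(X|Y=y):
  Y=0: P(Y=0) = 9/26, P(X|Y=0) = (1/3, 2/9, 4/9) → H(X|Y=0) = 1.53049
  Y=1: P(Y=1) = 17/26, P(X|Y=1) = (0, 15/17, 2/17) → H(X|Y=1) = 0.52256
H(X|Y) = (9/26)·1.53049 + (17/26)·0.52256 = 0.87146 bits

I(X;Y) = H(X) - H(X|Y) = 1.24846 - 0.87146 = 0.3770 bits

Cross-check via I(X;Y) = H(X) + H(Y) - H(X,Y): computing H(Y) from the column sums and H(X,Y) from the 6 cells in the same way gives H(Y) = 0.93059 bits and H(X,Y) = 1.80205 bits, so
I(X;Y) = 1.24846 + 0.93059 - 1.80205 = 0.3770 bits ✓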